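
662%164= 6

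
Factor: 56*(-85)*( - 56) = 266560 = 2^6*5^1*7^2*17^1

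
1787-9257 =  -7470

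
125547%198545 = 125547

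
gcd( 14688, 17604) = 108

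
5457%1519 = 900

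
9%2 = 1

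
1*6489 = 6489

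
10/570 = 1/57 = 0.02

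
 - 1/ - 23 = 1/23 =0.04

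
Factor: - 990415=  - 5^1*198083^1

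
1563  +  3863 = 5426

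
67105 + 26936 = 94041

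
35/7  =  5= 5.00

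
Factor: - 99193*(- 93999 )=9324042807 = 3^1*281^1*353^1*31333^1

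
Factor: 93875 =5^3*751^1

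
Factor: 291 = 3^1*97^1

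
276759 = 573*483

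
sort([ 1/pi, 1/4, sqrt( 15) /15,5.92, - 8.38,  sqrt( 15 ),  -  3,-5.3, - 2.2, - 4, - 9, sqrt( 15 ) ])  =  [- 9, - 8.38 , - 5.3, -4, - 3, - 2.2, 1/4, sqrt( 15 ) /15,1/pi, sqrt( 15), sqrt ( 15),  5.92 ] 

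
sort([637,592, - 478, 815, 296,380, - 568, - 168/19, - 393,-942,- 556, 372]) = [  -  942 , - 568, - 556, - 478,-393, - 168/19,296, 372,380,592 , 637,815]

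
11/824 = 11/824 =0.01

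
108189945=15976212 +92213733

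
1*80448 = 80448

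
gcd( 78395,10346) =1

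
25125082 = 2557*9826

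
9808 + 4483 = 14291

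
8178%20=18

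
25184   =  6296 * 4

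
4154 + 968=5122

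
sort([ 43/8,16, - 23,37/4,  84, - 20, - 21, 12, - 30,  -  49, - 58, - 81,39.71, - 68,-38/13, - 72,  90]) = [ - 81, - 72,-68, - 58, - 49  , - 30, - 23, - 21, - 20, - 38/13 , 43/8,37/4, 12 , 16, 39.71 , 84,90 ]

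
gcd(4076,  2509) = 1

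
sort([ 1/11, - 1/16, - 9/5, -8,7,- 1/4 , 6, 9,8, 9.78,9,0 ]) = [ -8 , - 9/5, - 1/4, - 1/16,0,  1/11, 6  ,  7,8, 9,9, 9.78]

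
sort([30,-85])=[ -85, 30]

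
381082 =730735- 349653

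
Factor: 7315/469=1045/67 = 5^1*11^1*19^1 * 67^(  -  1)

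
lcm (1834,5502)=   5502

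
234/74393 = 234/74393 = 0.00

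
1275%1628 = 1275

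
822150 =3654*225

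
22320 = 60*372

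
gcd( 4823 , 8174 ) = 1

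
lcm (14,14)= 14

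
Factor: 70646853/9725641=3^1*503^1*46817^1*9725641^( - 1)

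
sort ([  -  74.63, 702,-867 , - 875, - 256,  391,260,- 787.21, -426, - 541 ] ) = [ - 875,-867, - 787.21,  -  541 , - 426, - 256,-74.63, 260 , 391,702] 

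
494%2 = 0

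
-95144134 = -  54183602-40960532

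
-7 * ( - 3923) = 27461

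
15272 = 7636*2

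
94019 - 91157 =2862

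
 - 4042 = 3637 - 7679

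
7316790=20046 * 365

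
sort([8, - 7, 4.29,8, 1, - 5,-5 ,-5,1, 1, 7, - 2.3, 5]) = [ - 7, - 5,-5,  -  5,-2.3, 1, 1, 1, 4.29, 5,7,  8,8] 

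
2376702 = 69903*34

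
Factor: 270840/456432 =305/514= 2^ ( - 1 )*5^1*61^1*257^( - 1)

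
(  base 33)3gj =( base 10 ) 3814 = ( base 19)aae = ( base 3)12020021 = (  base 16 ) ee6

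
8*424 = 3392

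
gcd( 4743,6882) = 93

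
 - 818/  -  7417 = 818/7417 = 0.11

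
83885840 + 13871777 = 97757617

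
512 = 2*256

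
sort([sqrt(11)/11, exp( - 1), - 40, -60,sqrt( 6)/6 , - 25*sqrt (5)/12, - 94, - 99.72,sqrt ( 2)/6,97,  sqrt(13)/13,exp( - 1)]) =[ - 99.72, - 94  , - 60, - 40,- 25*sqrt(5)/12,sqrt (2)/6,  sqrt( 13) /13,sqrt (11)/11, exp (-1 ),  exp( - 1),sqrt( 6) /6, 97 ] 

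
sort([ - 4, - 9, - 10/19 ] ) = [ - 9, - 4, - 10/19 ] 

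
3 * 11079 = 33237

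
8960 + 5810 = 14770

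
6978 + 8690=15668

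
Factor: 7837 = 17^1*461^1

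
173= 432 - 259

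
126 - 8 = 118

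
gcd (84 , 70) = 14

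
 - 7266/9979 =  - 7266/9979 = - 0.73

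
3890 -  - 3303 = 7193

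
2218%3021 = 2218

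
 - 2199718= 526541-2726259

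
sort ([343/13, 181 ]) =[ 343/13,181] 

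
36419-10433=25986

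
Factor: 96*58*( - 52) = -289536 = -  2^8*3^1* 13^1*29^1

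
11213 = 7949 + 3264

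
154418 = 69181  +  85237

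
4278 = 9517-5239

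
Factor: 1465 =5^1*293^1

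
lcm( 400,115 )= 9200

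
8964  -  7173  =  1791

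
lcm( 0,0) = 0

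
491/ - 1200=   -  491/1200 = - 0.41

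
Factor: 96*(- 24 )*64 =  - 147456 = - 2^14*3^2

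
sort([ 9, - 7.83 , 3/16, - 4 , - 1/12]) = [- 7.83, -4, - 1/12, 3/16 , 9 ] 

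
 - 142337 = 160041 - 302378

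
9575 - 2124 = 7451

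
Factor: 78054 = 2^1*3^1*13009^1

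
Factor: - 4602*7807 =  - 35927814 = - 2^1*3^1 * 13^1*37^1*59^1 * 211^1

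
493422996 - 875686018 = - 382263022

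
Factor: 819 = 3^2*7^1*13^1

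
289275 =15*19285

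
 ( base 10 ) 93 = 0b1011101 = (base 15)63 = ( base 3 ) 10110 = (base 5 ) 333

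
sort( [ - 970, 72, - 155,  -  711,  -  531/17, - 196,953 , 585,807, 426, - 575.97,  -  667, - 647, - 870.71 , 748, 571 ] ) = [ - 970,  -  870.71,  -  711, - 667, - 647, - 575.97,-196,- 155, - 531/17 , 72 , 426,571,585,748, 807,953]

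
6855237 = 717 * 9561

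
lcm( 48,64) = 192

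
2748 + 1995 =4743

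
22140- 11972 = 10168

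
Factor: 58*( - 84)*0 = 0 = 0^1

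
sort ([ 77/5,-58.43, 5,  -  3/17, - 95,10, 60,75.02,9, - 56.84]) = [ - 95, - 58.43,  -  56.84, - 3/17,  5, 9,  10 , 77/5,60, 75.02]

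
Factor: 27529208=2^3*7^1 * 491593^1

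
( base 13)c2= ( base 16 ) 9E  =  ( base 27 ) 5N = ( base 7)314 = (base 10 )158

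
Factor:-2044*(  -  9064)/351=2^5*3^( - 3 )*7^1  *11^1*13^( - 1)*73^1 * 103^1=18526816/351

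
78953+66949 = 145902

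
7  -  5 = 2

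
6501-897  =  5604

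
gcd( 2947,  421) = 421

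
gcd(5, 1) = 1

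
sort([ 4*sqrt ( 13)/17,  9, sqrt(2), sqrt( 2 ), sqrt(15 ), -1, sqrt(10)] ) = [ - 1, 4*sqrt (13)/17 , sqrt(2), sqrt(2 ) , sqrt(10 ),sqrt(15), 9 ]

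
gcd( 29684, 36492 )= 4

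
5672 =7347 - 1675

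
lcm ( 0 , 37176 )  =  0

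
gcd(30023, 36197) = 7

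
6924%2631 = 1662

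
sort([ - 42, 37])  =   [ - 42,37] 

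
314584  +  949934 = 1264518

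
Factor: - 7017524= - 2^2* 1754381^1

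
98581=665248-566667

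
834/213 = 3 + 65/71 = 3.92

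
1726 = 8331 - 6605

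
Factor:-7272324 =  - 2^2 * 3^2*23^1*8783^1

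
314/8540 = 157/4270  =  0.04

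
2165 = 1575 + 590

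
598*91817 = 54906566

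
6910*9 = 62190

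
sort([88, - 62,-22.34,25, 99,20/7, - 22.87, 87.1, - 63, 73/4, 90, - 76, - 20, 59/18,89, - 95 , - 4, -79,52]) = [ - 95 , - 79 , - 76,- 63, - 62,  -  22.87, - 22.34, - 20,-4,20/7, 59/18,  73/4, 25,52, 87.1,88,89,  90, 99] 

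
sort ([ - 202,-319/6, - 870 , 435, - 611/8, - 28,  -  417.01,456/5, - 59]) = [ - 870,-417.01,-202, - 611/8, - 59, - 319/6,- 28,456/5,435]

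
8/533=8/533 = 0.02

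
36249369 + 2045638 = 38295007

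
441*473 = 208593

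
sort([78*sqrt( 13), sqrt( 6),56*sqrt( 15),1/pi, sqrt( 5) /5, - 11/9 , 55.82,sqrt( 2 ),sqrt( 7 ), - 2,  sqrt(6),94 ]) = [-2, - 11/9,1/pi, sqrt(5 ) /5,sqrt( 2),sqrt( 6), sqrt( 6 ),sqrt(7 ),55.82,94,  56*sqrt( 15), 78*sqrt( 13 ) ] 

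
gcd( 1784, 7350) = 2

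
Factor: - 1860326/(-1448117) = 2^1*11^( - 1 )* 13^1  *47^( - 1)*2801^( - 1 )*71551^1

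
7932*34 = 269688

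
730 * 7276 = 5311480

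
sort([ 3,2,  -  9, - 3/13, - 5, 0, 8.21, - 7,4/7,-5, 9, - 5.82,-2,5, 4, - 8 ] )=[ - 9, - 8, - 7,-5.82, - 5 , - 5,-2,-3/13, 0, 4/7 , 2, 3, 4, 5,  8.21,9 ] 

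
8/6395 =8/6395 = 0.00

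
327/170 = 1 + 157/170 = 1.92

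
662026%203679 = 50989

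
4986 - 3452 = 1534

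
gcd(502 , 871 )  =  1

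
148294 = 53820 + 94474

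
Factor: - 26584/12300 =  - 2^1*3^( - 1 )*5^(-2)* 41^( - 1)*3323^1 =- 6646/3075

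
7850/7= 1121 + 3/7  =  1121.43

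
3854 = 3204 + 650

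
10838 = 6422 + 4416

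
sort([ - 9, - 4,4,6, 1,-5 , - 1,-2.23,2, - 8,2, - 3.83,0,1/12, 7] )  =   [-9, - 8,  -  5,- 4,-3.83, - 2.23,-1,0, 1/12,1,2,2,4,  6,7]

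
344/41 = 344/41 = 8.39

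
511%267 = 244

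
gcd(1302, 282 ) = 6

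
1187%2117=1187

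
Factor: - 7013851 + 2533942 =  - 4479909 = - 3^1*7^1*213329^1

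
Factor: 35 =5^1*7^1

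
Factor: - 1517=-37^1*41^1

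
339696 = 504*674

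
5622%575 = 447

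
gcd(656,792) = 8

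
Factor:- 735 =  - 3^1* 5^1*7^2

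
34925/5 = 6985 = 6985.00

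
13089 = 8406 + 4683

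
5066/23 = 220 + 6/23 = 220.26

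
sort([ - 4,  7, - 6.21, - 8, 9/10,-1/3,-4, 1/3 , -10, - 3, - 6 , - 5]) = [ - 10, - 8, - 6.21, - 6, - 5, - 4, - 4, - 3, - 1/3, 1/3, 9/10, 7]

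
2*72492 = 144984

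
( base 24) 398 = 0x7a0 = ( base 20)4hc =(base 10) 1952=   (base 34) 1NE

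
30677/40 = 766+37/40 = 766.92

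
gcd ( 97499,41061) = 1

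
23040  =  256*90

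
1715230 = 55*31186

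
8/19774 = 4/9887 = 0.00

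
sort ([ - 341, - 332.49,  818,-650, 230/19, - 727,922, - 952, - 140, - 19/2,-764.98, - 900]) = [ - 952, - 900, - 764.98, - 727, - 650 , - 341 , - 332.49, -140, - 19/2,  230/19, 818, 922] 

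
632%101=26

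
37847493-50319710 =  - 12472217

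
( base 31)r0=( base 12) 599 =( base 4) 31011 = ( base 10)837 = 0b1101000101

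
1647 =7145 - 5498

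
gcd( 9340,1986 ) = 2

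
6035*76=458660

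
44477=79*563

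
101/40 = 2 + 21/40  =  2.52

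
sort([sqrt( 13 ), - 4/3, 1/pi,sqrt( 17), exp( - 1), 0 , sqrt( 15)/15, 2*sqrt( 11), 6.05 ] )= [ -4/3, 0,  sqrt( 15 )/15, 1/pi, exp( - 1 ), sqrt(13), sqrt( 17 ), 6.05, 2*sqrt (11)]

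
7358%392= 302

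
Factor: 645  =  3^1 * 5^1*43^1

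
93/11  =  8 + 5/11 = 8.45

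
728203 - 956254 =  - 228051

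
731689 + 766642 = 1498331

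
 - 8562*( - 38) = 325356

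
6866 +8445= 15311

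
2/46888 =1/23444 = 0.00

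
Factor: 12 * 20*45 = 10800 = 2^4*3^3*5^2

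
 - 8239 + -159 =  -  8398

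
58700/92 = 14675/23 = 638.04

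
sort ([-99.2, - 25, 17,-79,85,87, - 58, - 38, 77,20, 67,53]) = [  -  99.2, - 79 ,-58, - 38, - 25,17, 20,53, 67,77, 85,87 ]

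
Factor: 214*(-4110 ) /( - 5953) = 879540/5953= 2^2*3^1*5^1*107^1*137^1*5953^( - 1)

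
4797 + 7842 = 12639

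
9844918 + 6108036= 15952954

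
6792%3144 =504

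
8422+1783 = 10205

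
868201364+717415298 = 1585616662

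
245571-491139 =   -  245568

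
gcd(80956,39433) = 1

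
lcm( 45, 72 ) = 360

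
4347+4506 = 8853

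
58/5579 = 58/5579 = 0.01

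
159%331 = 159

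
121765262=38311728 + 83453534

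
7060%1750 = 60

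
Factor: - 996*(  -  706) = 703176 = 2^3*3^1*83^1*353^1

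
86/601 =86/601 = 0.14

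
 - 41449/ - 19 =41449/19 =2181.53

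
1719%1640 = 79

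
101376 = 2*50688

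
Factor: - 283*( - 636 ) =179988 = 2^2* 3^1*53^1*283^1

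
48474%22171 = 4132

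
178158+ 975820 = 1153978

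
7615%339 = 157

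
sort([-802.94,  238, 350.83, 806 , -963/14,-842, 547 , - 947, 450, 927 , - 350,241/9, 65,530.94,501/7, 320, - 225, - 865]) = [- 947,- 865,-842, - 802.94,-350 , - 225 , - 963/14, 241/9,65 , 501/7,238, 320,350.83 , 450, 530.94,  547,806,927 ]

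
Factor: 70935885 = 3^3*5^1*29^1 * 18119^1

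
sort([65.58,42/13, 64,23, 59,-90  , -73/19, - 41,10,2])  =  [ - 90,-41,-73/19,2,  42/13,  10,23,59, 64,65.58]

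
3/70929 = 1/23643 = 0.00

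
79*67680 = 5346720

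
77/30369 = 77/30369 = 0.00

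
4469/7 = 638 + 3/7 = 638.43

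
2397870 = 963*2490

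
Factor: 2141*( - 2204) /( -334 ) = 2^1*19^1*29^1*167^( -1 )*2141^1 = 2359382/167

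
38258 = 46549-8291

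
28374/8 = 14187/4 = 3546.75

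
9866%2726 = 1688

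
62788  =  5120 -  - 57668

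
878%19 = 4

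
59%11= 4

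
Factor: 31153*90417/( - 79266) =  - 938920267/26422 = -2^(-1) *11^ ( - 1 ) * 1201^( - 1 )*30139^1*31153^1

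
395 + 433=828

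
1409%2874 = 1409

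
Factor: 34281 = 3^2*13^1*293^1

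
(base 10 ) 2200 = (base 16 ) 898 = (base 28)2MG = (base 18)6E4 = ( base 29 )2hp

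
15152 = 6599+8553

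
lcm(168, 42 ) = 168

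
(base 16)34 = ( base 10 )52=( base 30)1M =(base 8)64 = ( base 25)22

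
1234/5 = 246 + 4/5 = 246.80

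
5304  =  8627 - 3323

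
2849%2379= 470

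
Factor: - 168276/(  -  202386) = 2^1*37^1*89^( - 1 )  =  74/89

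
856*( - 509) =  - 435704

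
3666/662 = 5 + 178/331 = 5.54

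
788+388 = 1176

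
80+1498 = 1578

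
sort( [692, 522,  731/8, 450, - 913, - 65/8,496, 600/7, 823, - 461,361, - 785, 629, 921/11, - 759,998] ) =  [-913, - 785,-759, - 461, - 65/8,921/11, 600/7 , 731/8, 361, 450,496, 522, 629, 692, 823,998] 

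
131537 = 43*3059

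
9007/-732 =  - 9007/732 = - 12.30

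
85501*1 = 85501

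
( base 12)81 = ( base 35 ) 2R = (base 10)97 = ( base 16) 61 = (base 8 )141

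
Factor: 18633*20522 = 382386426 =2^1*3^1*31^1 * 331^1 * 6211^1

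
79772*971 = 77458612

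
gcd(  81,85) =1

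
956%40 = 36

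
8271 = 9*919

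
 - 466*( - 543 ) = 253038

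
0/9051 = 0 = 0.00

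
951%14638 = 951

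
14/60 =7/30 = 0.23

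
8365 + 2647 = 11012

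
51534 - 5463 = 46071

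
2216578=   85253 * 26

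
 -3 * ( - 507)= 1521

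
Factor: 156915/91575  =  317/185 =5^( - 1)*37^(-1 )*317^1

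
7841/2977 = 7841/2977 = 2.63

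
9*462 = 4158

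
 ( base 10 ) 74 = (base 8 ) 112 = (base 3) 2202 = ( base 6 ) 202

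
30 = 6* 5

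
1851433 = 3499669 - 1648236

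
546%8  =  2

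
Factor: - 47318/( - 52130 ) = 59/65 = 5^(  -  1) * 13^( - 1 )*59^1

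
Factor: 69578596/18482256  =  17394649/4620564 = 2^( - 2 ) * 3^( - 4)*13^( - 1 )*1097^(  -  1)*3463^1 * 5023^1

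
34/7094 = 17/3547 = 0.00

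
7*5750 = 40250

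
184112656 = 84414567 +99698089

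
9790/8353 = 1 + 1437/8353=1.17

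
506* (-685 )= -346610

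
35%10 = 5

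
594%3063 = 594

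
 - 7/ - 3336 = 7/3336 = 0.00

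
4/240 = 1/60 = 0.02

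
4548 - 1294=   3254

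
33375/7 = 4767 + 6/7 = 4767.86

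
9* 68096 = 612864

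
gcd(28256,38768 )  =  16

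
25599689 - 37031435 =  - 11431746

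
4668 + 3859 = 8527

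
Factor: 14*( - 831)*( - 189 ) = 2^1*  3^4*7^2*277^1  =  2198826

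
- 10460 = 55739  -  66199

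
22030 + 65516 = 87546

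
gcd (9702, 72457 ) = 77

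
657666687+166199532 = 823866219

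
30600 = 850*36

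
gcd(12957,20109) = 3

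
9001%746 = 49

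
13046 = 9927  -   - 3119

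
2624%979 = 666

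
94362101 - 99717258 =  - 5355157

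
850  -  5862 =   -  5012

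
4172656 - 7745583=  - 3572927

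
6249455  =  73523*85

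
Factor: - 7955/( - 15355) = 43^1*83^(-1)  =  43/83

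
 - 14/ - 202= 7/101 = 0.07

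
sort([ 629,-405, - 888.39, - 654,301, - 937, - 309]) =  [ - 937, - 888.39, - 654,-405 , - 309, 301, 629]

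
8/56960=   1/7120=0.00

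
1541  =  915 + 626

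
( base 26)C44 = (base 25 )d3k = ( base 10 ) 8220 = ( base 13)3984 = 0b10000000011100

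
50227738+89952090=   140179828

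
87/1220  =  87/1220 = 0.07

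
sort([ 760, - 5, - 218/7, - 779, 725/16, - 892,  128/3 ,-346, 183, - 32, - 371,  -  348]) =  [-892, - 779, - 371, - 348, - 346, - 32, - 218/7, - 5,128/3, 725/16,183,760] 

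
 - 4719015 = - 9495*497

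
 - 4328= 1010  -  5338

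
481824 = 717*672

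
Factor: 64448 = 2^6 * 19^1 * 53^1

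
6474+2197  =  8671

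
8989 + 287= 9276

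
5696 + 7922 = 13618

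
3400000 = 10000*340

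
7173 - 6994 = 179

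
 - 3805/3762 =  - 2 + 3719/3762  =  - 1.01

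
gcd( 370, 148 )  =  74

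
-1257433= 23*(- 54671)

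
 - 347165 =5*( - 69433) 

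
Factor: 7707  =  3^1 *7^1 *367^1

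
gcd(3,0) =3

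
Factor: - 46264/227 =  - 2^3*227^( - 1)*5783^1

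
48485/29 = 48485/29= 1671.90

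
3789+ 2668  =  6457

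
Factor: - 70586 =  - 2^1 * 29^1 * 1217^1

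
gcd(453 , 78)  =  3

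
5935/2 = 5935/2 = 2967.50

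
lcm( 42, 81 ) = 1134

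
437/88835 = 437/88835 = 0.00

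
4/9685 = 4/9685 = 0.00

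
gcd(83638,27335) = 71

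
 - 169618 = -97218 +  - 72400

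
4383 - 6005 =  - 1622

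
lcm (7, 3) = 21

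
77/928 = 77/928 = 0.08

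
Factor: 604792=2^3 *17^1 * 4447^1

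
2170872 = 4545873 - 2375001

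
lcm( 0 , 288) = 0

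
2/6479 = 2/6479 = 0.00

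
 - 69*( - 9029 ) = 623001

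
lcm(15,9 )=45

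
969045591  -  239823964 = 729221627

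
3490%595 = 515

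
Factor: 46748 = 2^2*  13^1*29^1*31^1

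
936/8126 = 468/4063 = 0.12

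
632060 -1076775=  - 444715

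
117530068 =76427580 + 41102488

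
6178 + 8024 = 14202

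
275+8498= 8773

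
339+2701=3040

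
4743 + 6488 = 11231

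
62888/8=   7861 = 7861.00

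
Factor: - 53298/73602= - 3^1*7^1 * 29^( - 1 ) = - 21/29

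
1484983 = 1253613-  - 231370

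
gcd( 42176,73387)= 1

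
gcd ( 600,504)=24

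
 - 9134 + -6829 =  - 15963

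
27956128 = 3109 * 8992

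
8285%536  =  245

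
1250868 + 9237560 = 10488428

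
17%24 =17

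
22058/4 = 11029/2= 5514.50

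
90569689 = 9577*9457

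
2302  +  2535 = 4837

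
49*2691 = 131859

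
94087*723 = 68024901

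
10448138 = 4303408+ 6144730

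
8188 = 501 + 7687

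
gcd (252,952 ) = 28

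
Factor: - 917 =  - 7^1 * 131^1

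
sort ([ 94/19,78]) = [ 94/19, 78]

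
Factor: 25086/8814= 37/13 = 13^(-1)*37^1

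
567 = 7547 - 6980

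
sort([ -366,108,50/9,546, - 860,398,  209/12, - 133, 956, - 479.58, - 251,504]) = [ - 860,-479.58,-366, - 251, - 133, 50/9, 209/12,108 , 398, 504, 546, 956]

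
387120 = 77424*5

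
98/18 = 5+4/9 = 5.44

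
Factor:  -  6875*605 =- 4159375 = -5^5 * 11^3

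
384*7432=2853888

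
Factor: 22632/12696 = 23^(  -  1)*41^1 = 41/23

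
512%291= 221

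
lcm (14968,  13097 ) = 104776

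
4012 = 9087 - 5075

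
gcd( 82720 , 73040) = 880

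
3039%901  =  336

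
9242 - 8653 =589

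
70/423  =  70/423  =  0.17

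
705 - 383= 322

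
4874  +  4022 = 8896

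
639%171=126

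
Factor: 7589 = 7589^1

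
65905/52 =1267 + 21/52  =  1267.40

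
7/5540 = 7/5540 = 0.00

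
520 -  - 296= 816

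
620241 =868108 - 247867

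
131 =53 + 78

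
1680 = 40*42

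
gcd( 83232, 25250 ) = 2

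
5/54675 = 1/10935= 0.00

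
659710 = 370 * 1783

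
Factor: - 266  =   - 2^1*7^1*19^1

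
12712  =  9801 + 2911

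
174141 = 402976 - 228835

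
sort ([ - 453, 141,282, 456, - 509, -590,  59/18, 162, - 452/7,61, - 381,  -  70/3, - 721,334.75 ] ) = [ - 721, - 590, - 509, - 453, - 381, - 452/7, - 70/3,59/18, 61, 141,162, 282,334.75, 456]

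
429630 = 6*71605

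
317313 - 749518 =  -432205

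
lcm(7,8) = 56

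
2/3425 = 2/3425 = 0.00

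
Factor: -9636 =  - 2^2*3^1*11^1*73^1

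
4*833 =3332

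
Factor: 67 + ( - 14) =53 = 53^1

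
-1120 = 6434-7554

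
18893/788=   23 + 769/788  =  23.98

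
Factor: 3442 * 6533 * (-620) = - 2^3*5^1* 31^1 * 47^1*139^1 * 1721^1  =  - 13941683320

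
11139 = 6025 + 5114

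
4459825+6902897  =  11362722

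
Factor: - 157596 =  - 2^2*3^1*23^1*571^1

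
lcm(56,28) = 56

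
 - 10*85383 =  - 853830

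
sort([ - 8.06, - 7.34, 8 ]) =[-8.06, - 7.34,8 ]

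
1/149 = 1/149 = 0.01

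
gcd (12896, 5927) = 1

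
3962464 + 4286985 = 8249449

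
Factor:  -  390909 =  - 3^1*130303^1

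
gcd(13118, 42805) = 7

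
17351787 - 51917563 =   -  34565776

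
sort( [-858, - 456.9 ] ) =[ - 858, - 456.9]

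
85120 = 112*760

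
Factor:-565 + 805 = 2^4*3^1 * 5^1=240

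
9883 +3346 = 13229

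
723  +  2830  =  3553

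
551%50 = 1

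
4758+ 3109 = 7867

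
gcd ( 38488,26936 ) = 8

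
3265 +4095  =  7360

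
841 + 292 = 1133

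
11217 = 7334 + 3883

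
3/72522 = 1/24174= 0.00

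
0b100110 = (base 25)1D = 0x26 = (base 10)38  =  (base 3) 1102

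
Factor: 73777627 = 7^1 * 11^1*19^1 * 211^1*239^1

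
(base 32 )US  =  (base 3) 1100121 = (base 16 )3dc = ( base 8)1734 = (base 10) 988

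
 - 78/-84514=39/42257 = 0.00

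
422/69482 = 211/34741 = 0.01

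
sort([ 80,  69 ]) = [ 69 , 80]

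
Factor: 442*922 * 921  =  375329604 = 2^2*3^1*13^1*17^1*307^1*461^1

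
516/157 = 3+45/157 =3.29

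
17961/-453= - 40 + 53/151 = - 39.65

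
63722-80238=-16516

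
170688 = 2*85344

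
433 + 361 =794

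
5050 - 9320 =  - 4270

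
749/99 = 749/99 = 7.57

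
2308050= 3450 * 669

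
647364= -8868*( - 73)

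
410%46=42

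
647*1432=926504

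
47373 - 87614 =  - 40241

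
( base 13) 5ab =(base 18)30E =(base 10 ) 986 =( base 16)3da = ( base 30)12Q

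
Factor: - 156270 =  - 2^1*3^1*5^1*5209^1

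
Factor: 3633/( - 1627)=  - 3^1*7^1* 173^1*1627^ ( - 1 )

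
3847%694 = 377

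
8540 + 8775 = 17315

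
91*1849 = 168259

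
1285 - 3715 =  - 2430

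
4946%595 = 186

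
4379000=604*7250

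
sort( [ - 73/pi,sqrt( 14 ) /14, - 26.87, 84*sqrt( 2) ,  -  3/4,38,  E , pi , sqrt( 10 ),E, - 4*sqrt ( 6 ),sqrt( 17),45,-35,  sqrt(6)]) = [ - 35,-26.87,  -  73/pi, - 4*sqrt(6 ), - 3/4,sqrt (14)/14, sqrt(6), E,E, pi,sqrt ( 10 ),sqrt(17),38,45, 84*sqrt (2) ]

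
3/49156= 3/49156 = 0.00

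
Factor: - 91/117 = -3^( - 2)*7^1 = -7/9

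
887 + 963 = 1850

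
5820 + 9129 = 14949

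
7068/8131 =7068/8131 = 0.87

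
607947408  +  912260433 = 1520207841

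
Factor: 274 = 2^1*137^1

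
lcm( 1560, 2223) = 88920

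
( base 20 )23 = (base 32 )1b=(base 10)43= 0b101011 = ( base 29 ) 1E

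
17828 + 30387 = 48215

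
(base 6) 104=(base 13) 31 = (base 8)50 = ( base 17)26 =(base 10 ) 40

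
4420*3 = 13260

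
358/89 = 4 + 2/89 =4.02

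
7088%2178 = 554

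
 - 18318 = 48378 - 66696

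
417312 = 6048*69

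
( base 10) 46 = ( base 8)56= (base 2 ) 101110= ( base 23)20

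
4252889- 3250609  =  1002280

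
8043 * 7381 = 59365383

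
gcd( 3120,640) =80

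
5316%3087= 2229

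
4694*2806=13171364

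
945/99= 105/11 = 9.55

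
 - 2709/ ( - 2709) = 1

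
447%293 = 154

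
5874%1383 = 342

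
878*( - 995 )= - 873610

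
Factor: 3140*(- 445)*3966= -2^3*3^1*5^2*89^1 * 157^1*661^1 = -5541691800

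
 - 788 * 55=-43340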